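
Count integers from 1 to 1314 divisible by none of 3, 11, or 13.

|div by 3|=438, |div by 11|=119, |div by 13|=101.
|div by 3&11|=39, |div by 3&13|=33, |div by 11&13|=9, |div by all|=3.
By inclusion-exclusion, divisible by at least one: 438+119+101-39-33-9+3 = 580.
Not divisible by any: 1314 - 580.

Final answer: 734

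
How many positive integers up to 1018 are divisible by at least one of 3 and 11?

Multiples of 3: 339. Multiples of 11: 92. Of both (lcm=33): 30.
By inclusion-exclusion: 339 + 92 - 30.

Final answer: 401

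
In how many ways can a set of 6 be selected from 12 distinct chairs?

C(12,6) = 12!/(6! x (12-6)!).

Final answer: C(12,6) = 924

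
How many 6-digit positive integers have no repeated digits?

First digit: 9 (not 0). Second: 9 (not first). Third: 8, etc.
Total: 9 x 9 x 8 x 7 x 6 x 5.

Final answer: 136080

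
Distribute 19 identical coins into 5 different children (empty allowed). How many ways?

Stars and bars: C(n+k-1, k-1) = C(23,4).

Final answer: C(23,4) = 8855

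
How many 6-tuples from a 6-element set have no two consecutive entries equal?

Let g(n) count such strings. g(1) = 6, and each valid string of length n-1 extends in 5 ways (any symbol but the last), so g(n) = 5 g(n-1).
Total: g(6) = 6 x 5^5.

Final answer: 6 x 5^{5} = 18750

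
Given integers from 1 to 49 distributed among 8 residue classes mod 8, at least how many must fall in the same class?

By pigeonhole with 49 objects and 8 categories: ceiling(49/8).

Final answer: 7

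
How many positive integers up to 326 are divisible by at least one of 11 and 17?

Multiples of 11: 29. Multiples of 17: 19. Of both (lcm=187): 1.
By inclusion-exclusion: 29 + 19 - 1.

Final answer: 47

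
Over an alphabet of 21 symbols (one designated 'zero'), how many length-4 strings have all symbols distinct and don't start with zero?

First digit: 20 (nonzero). Second: 20 (not first). Third: 19, etc.
Total: 20 x 20 x 19 x 18.

Final answer: 136800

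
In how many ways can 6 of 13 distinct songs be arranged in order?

P(13,6) = 13!/(13-6)! = 13!/7!.

Final answer: P(13,6) = 1235520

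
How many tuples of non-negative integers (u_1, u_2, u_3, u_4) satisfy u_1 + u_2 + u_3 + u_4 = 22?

Stars and bars with 22 stars and 3 bars:
C(22+4-1, 4-1) = C(25,3).

Final answer: C(25,3) = 2300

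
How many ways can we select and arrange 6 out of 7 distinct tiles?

P(7,6) = 7!/(7-6)! = 7!/1!.

Final answer: P(7,6) = 5040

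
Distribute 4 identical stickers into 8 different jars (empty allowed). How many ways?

Stars and bars: C(n+k-1, k-1) = C(11,7).

Final answer: C(11,7) = 330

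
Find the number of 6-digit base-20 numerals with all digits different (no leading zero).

The leading digit has 19 choices (anything but zero); the next has 19 (anything but the first), then 18, and so on, one fewer each time.
Total: 19 x 19 x 18 x 17 x 16 x 15.

Final answer: 26511840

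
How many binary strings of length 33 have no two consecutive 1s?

Let a(n) count valid strings. If the last bit is 0 the prefix is any valid string of length n-1; if it is 1 the string must end in 01 with a valid prefix of length n-2. So a(n) = a(n-1) + a(n-2), a(1)=2, a(2)=3.
Computing successive values: a(1)=2, a(2)=3, a(3)=5, a(4)=8, a(5)=13, a(6)=21, a(7)=34, a(8)=55, a(9)=89, a(10)=144, a(11)=233, a(12)=377, a(13)=610, a(14)=987, a(15)=1597, a(16)=2584, a(17)=4181, a(18)=6765, a(19)=10946, a(20)=17711, a(21)=28657, a(22)=46368, a(23)=75025, a(24)=121393, a(25)=196418, a(26)=317811, a(27)=514229, a(28)=832040, a(29)=1346269, a(30)=2178309, a(31)=3524578, a(32)=5702887, a(33)=9227465.

Final answer: 9227465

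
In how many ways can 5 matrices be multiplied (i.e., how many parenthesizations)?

The structures are counted by the Catalan number C_n. Here n = 5 - 1 = 4.
C_n = C(2n,n)/(n+1), so C_{4} = C(8,4)/5 = 70/5.

Final answer: C_{4} = 14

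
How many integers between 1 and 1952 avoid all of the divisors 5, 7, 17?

|div by 5|=390, |div by 7|=278, |div by 17|=114.
|div by 5&7|=55, |div by 5&17|=22, |div by 7&17|=16, |div by all|=3.
By inclusion-exclusion, divisible by at least one: 390+278+114-55-22-16+3 = 692.
Not divisible by any: 1952 - 692.

Final answer: 1260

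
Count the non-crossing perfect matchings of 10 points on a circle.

This is a standard Catalan-number count: the answer is C_n. Here n = 10/2 = 5.
C_n = C(2n,n)/(n+1), so C_{5} = C(10,5)/6 = 252/6.

Final answer: C_{5} = 42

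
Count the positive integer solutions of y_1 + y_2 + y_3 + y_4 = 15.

Substitute y'_i = y_i - 1 (so y'_i >= 0). Then sum y'_i = 15 - 4 = 11.
Stars and bars: C(11+4-1, 4-1) = C(14,3).

Final answer: C(14,3) = 364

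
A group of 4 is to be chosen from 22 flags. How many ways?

C(22,4) = 22!/(4! x (22-4)!).

Final answer: C(22,4) = 7315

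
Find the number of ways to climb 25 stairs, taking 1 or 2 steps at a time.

Condition on the final move: it is a 1-step (f(n-1) ways to get there) or a 2-step (f(n-2) ways), so f(n) = f(n-1) + f(n-2), with f(1)=1, f(2)=2.
Computing successive values: f(1)=1, f(2)=2, f(3)=3, f(4)=5, f(5)=8, f(6)=13, f(7)=21, f(8)=34, f(9)=55, f(10)=89, f(11)=144, f(12)=233, f(13)=377, f(14)=610, f(15)=987, f(16)=1597, f(17)=2584, f(18)=4181, f(19)=6765, f(20)=10946, f(21)=17711, f(22)=28657, f(23)=46368, f(24)=75025, f(25)=121393.

Final answer: 121393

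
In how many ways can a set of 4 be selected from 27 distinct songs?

C(27,4) = 27!/(4! x 23!).

Final answer: \binom{27}{4} = 17550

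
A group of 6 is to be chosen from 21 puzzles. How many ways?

C(21,6) = 21!/(6! x (21-6)!).

Final answer: C(21,6) = 54264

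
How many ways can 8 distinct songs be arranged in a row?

The number of ways to arrange 8 distinct objects is 8!.

Final answer: 8! = 40320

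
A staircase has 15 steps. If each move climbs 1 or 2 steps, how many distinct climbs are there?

Let f(n) be the number of climbs. Removing the last move (1 or 2 steps) gives f(n) = f(n-1) + f(n-2); base cases f(1)=1, f(2)=2.
Iterating the recurrence: f(1)=1, f(2)=2, f(3)=3, f(4)=5, f(5)=8, f(6)=13, f(7)=21, f(8)=34, f(9)=55, f(10)=89, f(11)=144, f(12)=233, f(13)=377, f(14)=610, f(15)=987.

Final answer: 987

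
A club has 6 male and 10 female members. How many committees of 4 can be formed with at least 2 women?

Sum over valid woman counts:
C(10,2)C(6,2) = 675
C(10,3)C(6,1) = 720
C(10,4)C(6,0) = 210
Total: 675 + 720 + 210.

Final answer: 1605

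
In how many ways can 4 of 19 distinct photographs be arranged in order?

P(19,4) = 19!/(19-4)! = 19!/15!.

Final answer: P(19,4) = 93024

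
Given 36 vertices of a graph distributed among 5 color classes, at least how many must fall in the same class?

By pigeonhole with 36 objects and 5 categories: ceiling(36/5).

Final answer: 8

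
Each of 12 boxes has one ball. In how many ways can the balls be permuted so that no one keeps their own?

Use the recurrence D(n) = (n-1)(D(n-1) + D(n-2)) with D(0)=1, D(1)=0.
D(2) = 1 x (0 + 1) = 1
D(3) = 2 x (1 + 0) = 2
D(4) = 3 x (2 + 1) = 9
D(5) = 4 x (9 + 2) = 44
D(6) = 5 x (44 + 9) = 265
D(7) = 6 x (265 + 44) = 1854
D(8) = 7 x (1854 + 265) = 14833
D(9) = 8 x (14833 + 1854) = 133496
D(10) = 9 x (133496 + 14833) = 1334961
D(11) = 10 x (1334961 + 133496) = 14684570
D(12) = 11 x (D(11) + D(10)) = 11 x (14684570 + 1334961)

Final answer: D(12) = 176214841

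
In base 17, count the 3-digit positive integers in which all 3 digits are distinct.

First digit: 16 (nonzero). Second: 16 (not first). Third: 15, etc.
Total: 16 x 16 x 15.

Final answer: 3840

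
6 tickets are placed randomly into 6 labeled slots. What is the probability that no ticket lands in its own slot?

Derangements satisfy D(n) = (n-1)(D(n-1) + D(n-2)), starting from D(0)=1, D(1)=0.
Building up: D(2)=1, D(3)=2, D(4)=9, D(5)=44, D(6)=265.
Total arrangements: 6! = 720.
Probability = D(6)/6! = 53/144.

Final answer: D(6)/6! = 265/720 = 0.368056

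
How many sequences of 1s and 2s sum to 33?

Condition on the final move: it is a 1-step (f(n-1) ways to get there) or a 2-step (f(n-2) ways), so f(n) = f(n-1) + f(n-2), with f(1)=1, f(2)=2.
Building up term by term: f(1)=1, f(2)=2, f(3)=3, f(4)=5, f(5)=8, f(6)=13, f(7)=21, f(8)=34, f(9)=55, f(10)=89, f(11)=144, f(12)=233, f(13)=377, f(14)=610, f(15)=987, f(16)=1597, f(17)=2584, f(18)=4181, f(19)=6765, f(20)=10946, f(21)=17711, f(22)=28657, f(23)=46368, f(24)=75025, f(25)=121393, f(26)=196418, f(27)=317811, f(28)=514229, f(29)=832040, f(30)=1346269, f(31)=2178309, f(32)=3524578, f(33)=5702887.

Final answer: 5702887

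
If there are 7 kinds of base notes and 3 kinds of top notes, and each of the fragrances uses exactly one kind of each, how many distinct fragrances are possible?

By the multiplication principle: 7 x 3.

Final answer: 21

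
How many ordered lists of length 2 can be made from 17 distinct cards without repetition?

P(17,2) = 17!/(17-2)! = 17!/15!.

Final answer: P(17,2) = 272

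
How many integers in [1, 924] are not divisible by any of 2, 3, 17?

|div by 2|=462, |div by 3|=308, |div by 17|=54.
|div by 2&3|=154, |div by 2&17|=27, |div by 3&17|=18, |div by all|=9.
By inclusion-exclusion, divisible by at least one: 462+308+54-154-27-18+9 = 634.
Not divisible by any: 924 - 634.

Final answer: 290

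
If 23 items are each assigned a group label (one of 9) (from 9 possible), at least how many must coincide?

There are 9 possible values for group label (one of 9). With 23 items and 9 categories, by pigeonhole: ceiling(23/9).

Final answer: 3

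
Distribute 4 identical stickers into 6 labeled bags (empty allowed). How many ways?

Stars and bars: C(n+k-1, k-1) = C(9,5).

Final answer: C(9,5) = 126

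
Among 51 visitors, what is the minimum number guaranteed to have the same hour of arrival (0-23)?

There are 24 possible values for hour of arrival (0-23). With 51 visitors and 24 categories, by pigeonhole: ceiling(51/24).

Final answer: 3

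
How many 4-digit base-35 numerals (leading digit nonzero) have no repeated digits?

The leading digit has 34 choices (anything but zero); the next has 34 (anything but the first), then 33, and so on, one fewer each time.
Total: 34 x 34 x 33 x 32.

Final answer: 1220736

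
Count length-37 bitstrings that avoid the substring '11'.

A valid string ends in 0 (append to any length-(n-1) valid string) or in 01 (append to any length-(n-2) valid string), so a(n) = a(n-1) + a(n-2) with a(1)=2, a(2)=3.
Iterating the recurrence: a(1)=2, a(2)=3, a(3)=5, a(4)=8, a(5)=13, a(6)=21, a(7)=34, a(8)=55, a(9)=89, a(10)=144, a(11)=233, a(12)=377, a(13)=610, a(14)=987, a(15)=1597, a(16)=2584, a(17)=4181, a(18)=6765, a(19)=10946, a(20)=17711, a(21)=28657, a(22)=46368, a(23)=75025, a(24)=121393, a(25)=196418, a(26)=317811, a(27)=514229, a(28)=832040, a(29)=1346269, a(30)=2178309, a(31)=3524578, a(32)=5702887, a(33)=9227465, a(34)=14930352, a(35)=24157817, a(36)=39088169, a(37)=63245986.

Final answer: 63245986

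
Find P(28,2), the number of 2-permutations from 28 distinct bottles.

P(28,2) = 28!/(28-2)! = 28!/26!.

Final answer: P(28,2) = 756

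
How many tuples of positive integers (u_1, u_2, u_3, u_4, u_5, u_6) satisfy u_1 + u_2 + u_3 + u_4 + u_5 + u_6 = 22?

Substitute u'_i = u_i - 1 (so u'_i >= 0). Then sum u'_i = 22 - 6 = 16.
Stars and bars: C(16+6-1, 6-1) = C(21,5).

Final answer: C(21,5) = 20349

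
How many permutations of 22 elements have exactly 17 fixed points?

Choose which 17 elements are fixed: C(22,17) = 26334.
Derange the remaining 5 using D(j) = (j-1)(D(j-1) + D(j-2)), D(0)=1, D(1)=0: D(2)=1, D(3)=2, D(4)=9, D(5)=44.
Total: 26334 x 44.

Final answer: C(22,17) D(5) = 1158696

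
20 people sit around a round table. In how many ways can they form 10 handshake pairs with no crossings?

The structures are counted by the Catalan number C_n. Here n = 20/2 = 10.
Using C_0 = 1 and C_(k+1) = C_k x 2(2k+1)/(k+2), build up term by term: C_1=1, C_2=2, C_3=5, C_4=14, C_5=42, C_6=132, C_7=429, C_8=1430, C_9=4862, C_10=16796.

Final answer: C_{10} = 16796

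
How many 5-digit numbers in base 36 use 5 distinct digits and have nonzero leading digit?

The leading digit has 35 choices (anything but zero); the next has 35 (anything but the first), then 34, and so on, one fewer each time.
Total: 35 x 35 x 34 x 33 x 32.

Final answer: 43982400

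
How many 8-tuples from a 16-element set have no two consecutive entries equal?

First character: 16 choices. Each subsequent: 15 choices (must differ from the previous one).
Total: 16 x 15^7.

Final answer: 16 x 15^{7} = 2733750000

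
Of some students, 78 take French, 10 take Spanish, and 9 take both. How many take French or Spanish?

|A union B| = |A| + |B| - |A intersect B| = 78 + 10 - 9.

Final answer: 79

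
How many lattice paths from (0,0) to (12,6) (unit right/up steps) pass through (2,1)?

Paths (0,0)->(2,1): C(3,1) = 3.
Paths (2,1)->(12,6): C(15,5) = 3003.
By multiplication principle: 3 x 3003.

Final answer: 9009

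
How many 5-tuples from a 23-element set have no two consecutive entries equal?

Let g(n) count such strings. g(1) = 23, and each valid string of length n-1 extends in 22 ways (any symbol but the last), so g(n) = 22 g(n-1).
Total: g(5) = 23 x 22^4.

Final answer: 23 x 22^{4} = 5387888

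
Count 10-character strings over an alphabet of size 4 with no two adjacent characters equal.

Let g(n) count such strings. g(1) = 4, and each valid string of length n-1 extends in 3 ways (any symbol but the last), so g(n) = 3 g(n-1).
Total: g(10) = 4 x 3^9.

Final answer: 4 x 3^{9} = 78732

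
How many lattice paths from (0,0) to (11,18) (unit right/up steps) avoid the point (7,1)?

Total paths to (11,18): C(29,18) = 34597290.
Paths through (7,1): C(8,1) x C(21,17) = 47880.
Avoiding (7,1): 34597290 - 47880.

Final answer: 34549410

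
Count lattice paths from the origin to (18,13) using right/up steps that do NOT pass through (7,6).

Total paths to (18,13): C(31,13) = 206253075.
Paths through (7,6): C(13,6) x C(18,7) = 54609984.
Avoiding (7,6): 206253075 - 54609984.

Final answer: 151643091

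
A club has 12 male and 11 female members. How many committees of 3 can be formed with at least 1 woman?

Sum over valid woman counts:
C(11,1)C(12,2) = 726
C(11,2)C(12,1) = 660
C(11,3)C(12,0) = 165
Total: 726 + 660 + 165.

Final answer: 1551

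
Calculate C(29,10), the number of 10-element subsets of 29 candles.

C(29,10) = 29!/(10! x 19!).

Final answer: \binom{29}{10} = 20030010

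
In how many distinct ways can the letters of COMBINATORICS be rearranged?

Letters (A:1, B:1, C:2, I:2, M:1, N:1, O:2, R:1, S:1, T:1). Total letters: 13.
Permutations = 13!/(2! x 2! x 2!).

Final answer: 778377600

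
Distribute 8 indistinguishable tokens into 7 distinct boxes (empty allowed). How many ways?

Stars and bars: C(n+k-1, k-1) = C(14,6).

Final answer: C(14,6) = 3003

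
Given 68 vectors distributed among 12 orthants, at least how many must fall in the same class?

By pigeonhole with 68 objects and 12 categories: ceiling(68/12).

Final answer: 6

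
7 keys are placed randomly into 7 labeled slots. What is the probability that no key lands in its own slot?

D(n) = (n-1)(D(n-1) + D(n-2)), D(0)=1, D(1)=0.
Building up: D(2)=1, D(3)=2, D(4)=9, D(5)=44, D(6)=265, D(7)=1854.
Total arrangements: 7! = 5040.
Probability = D(7)/7! = 103/280.

Final answer: D(7)/7! = 1854/5040 = 0.367857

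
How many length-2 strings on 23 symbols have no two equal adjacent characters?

First character: 23 choices. Each subsequent: 22 choices (must differ from the previous one).
Total: 23 x 22^1.

Final answer: 23 x 22^{1} = 506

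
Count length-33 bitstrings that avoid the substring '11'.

Classify by the final bit: ...0 gives a(n-1) strings, ...01 gives a(n-2) strings. Thus a(n) = a(n-1) + a(n-2) with a(1)=2, a(2)=3.
Iterating the recurrence: a(1)=2, a(2)=3, a(3)=5, a(4)=8, a(5)=13, a(6)=21, a(7)=34, a(8)=55, a(9)=89, a(10)=144, a(11)=233, a(12)=377, a(13)=610, a(14)=987, a(15)=1597, a(16)=2584, a(17)=4181, a(18)=6765, a(19)=10946, a(20)=17711, a(21)=28657, a(22)=46368, a(23)=75025, a(24)=121393, a(25)=196418, a(26)=317811, a(27)=514229, a(28)=832040, a(29)=1346269, a(30)=2178309, a(31)=3524578, a(32)=5702887, a(33)=9227465.

Final answer: 9227465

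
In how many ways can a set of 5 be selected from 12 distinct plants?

C(12,5) = 12!/(5! x 7!).

Final answer: \binom{12}{5} = 792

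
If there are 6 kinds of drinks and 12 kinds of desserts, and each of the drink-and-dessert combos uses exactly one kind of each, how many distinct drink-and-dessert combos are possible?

By the multiplication principle: 6 x 12.

Final answer: 72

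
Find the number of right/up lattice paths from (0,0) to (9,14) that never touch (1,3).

Total paths to (9,14): C(23,14) = 817190.
Paths through (1,3): C(4,3) x C(19,11) = 302328.
Avoiding (1,3): 817190 - 302328.

Final answer: 514862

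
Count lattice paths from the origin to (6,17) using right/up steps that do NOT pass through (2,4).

Total paths to (6,17): C(23,17) = 100947.
Paths through (2,4): C(6,4) x C(17,13) = 35700.
Avoiding (2,4): 100947 - 35700.

Final answer: 65247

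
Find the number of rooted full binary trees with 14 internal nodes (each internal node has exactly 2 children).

The structures are counted by the Catalan number C_n. Here n = 14.
Using C_0 = 1 and C_(k+1) = C_k x 2(2k+1)/(k+2), build up term by term: C_1=1, C_2=2, C_3=5, C_4=14, C_5=42, C_6=132, C_7=429, C_8=1430, C_9=4862, C_10=16796, C_11=58786, C_12=208012, C_13=742900, C_14=2674440.

Final answer: C_{14} = 2674440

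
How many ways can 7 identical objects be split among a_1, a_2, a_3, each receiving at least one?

Substitute a'_i = a_i - 1 (so a'_i >= 0). Then sum a'_i = 7 - 3 = 4.
Stars and bars: C(4+3-1, 3-1) = C(6,2).

Final answer: C(6,2) = 15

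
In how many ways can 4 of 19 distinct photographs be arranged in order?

P(19,4) = 19!/(19-4)! = 19!/15!.

Final answer: P(19,4) = 93024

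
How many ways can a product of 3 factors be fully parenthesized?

This is counted by the nth Catalan number C_n. Here n = 3 - 1 = 2.
C_n = C(2n,n) - C(2n,n+1), so C_{2} = C(4,2) - C(4,3) = 6 - 4.

Final answer: C_{2} = 2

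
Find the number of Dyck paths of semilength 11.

Total monotonic paths to (11,11): C(22,11) = 705432.
A path is bad iff it touches y = x + 1; reflecting its initial segment maps bad paths bijectively onto all paths to (10,12), of which there are C(22,12) = 646646.
Valid Dyck paths: 705432 - 646646.
(Check: C(22,11) - C(22,12) = C(22,11)/12, the Catalan number C_{11}.)

Final answer: C_{11} = 58786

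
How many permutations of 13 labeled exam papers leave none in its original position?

Derangements satisfy D(n) = (n-1)(D(n-1) + D(n-2)), starting from D(0)=1, D(1)=0.
D(2) = 1 x (0 + 1) = 1
D(3) = 2 x (1 + 0) = 2
D(4) = 3 x (2 + 1) = 9
D(5) = 4 x (9 + 2) = 44
D(6) = 5 x (44 + 9) = 265
D(7) = 6 x (265 + 44) = 1854
D(8) = 7 x (1854 + 265) = 14833
D(9) = 8 x (14833 + 1854) = 133496
D(10) = 9 x (133496 + 14833) = 1334961
D(11) = 10 x (1334961 + 133496) = 14684570
D(12) = 11 x (14684570 + 1334961) = 176214841
D(13) = 12 x (D(12) + D(11)) = 12 x (176214841 + 14684570)

Final answer: D(13) = 2290792932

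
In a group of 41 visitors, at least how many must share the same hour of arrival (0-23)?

There are 24 possible values for hour of arrival (0-23). With 41 visitors and 24 categories, by pigeonhole: ceiling(41/24).

Final answer: 2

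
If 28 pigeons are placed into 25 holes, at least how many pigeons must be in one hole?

By the pigeonhole principle: ceiling(28/25).

Final answer: 2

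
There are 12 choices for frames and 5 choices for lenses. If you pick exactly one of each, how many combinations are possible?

By the multiplication principle: 12 x 5.

Final answer: 60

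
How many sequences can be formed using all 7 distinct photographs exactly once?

The number of ways to arrange 7 distinct objects is 7!.

Final answer: 7! = 5040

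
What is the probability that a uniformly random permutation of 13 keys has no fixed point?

D(n) = (n-1)(D(n-1) + D(n-2)), D(0)=1, D(1)=0.
Building up: D(2)=1, D(3)=2, D(4)=9, D(5)=44, D(6)=265, D(7)=1854, D(8)=14833, D(9)=133496, D(10)=1334961, D(11)=14684570, D(12)=176214841, D(13)=2290792932.
Total arrangements: 13! = 6227020800.
Probability = D(13)/13! = 63633137/172972800.

Final answer: D(13)/13! = 2290792932/6227020800 = 0.367879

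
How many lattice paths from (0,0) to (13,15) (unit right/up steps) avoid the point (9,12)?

Total paths to (13,15): C(28,15) = 37442160.
Paths through (9,12): C(21,12) x C(7,3) = 10287550.
Avoiding (9,12): 37442160 - 10287550.

Final answer: 27154610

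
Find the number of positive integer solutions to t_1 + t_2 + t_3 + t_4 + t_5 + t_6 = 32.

Substitute t'_i = t_i - 1 (so t'_i >= 0). Then sum t'_i = 32 - 6 = 26.
Stars and bars: C(26+6-1, 6-1) = C(31,5).

Final answer: C(31,5) = 169911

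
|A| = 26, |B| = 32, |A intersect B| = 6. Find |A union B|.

|A union B| = |A| + |B| - |A intersect B| = 26 + 32 - 6.

Final answer: 52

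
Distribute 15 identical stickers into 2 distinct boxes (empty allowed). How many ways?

Stars and bars: C(n+k-1, k-1) = C(16,1).

Final answer: C(16,1) = 16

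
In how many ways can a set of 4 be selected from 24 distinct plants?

C(24,4) = 24!/(4! x (24-4)!).

Final answer: C(24,4) = 10626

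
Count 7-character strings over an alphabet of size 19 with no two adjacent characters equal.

First character: 19 choices. Each subsequent: 18 choices (must differ from the previous one).
Total: 19 x 18^6.

Final answer: 19 x 18^{6} = 646232256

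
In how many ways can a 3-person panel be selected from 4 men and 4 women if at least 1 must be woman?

Sum over valid woman counts:
C(4,1)C(4,2) = 24
C(4,2)C(4,1) = 24
C(4,3)C(4,0) = 4
Total: 24 + 24 + 4.

Final answer: 52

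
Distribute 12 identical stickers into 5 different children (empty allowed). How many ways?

Stars and bars: C(n+k-1, k-1) = C(16,4).

Final answer: C(16,4) = 1820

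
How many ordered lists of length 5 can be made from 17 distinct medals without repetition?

P(17,5) = 17!/(17-5)! = 17!/12!.

Final answer: P(17,5) = 742560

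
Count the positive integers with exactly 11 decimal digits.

These are the integers in [10^10, 10^11), so the count is 10^11 - 10^10 = 9 x 10^10.

Final answer: 90000000000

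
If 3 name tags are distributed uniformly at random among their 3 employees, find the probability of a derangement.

D(n) = (n-1)(D(n-1) + D(n-2)), D(0)=1, D(1)=0.
Building up: D(2)=1, D(3)=2.
Total arrangements: 3! = 6.
Probability = D(3)/3! = 1/3.

Final answer: D(3)/3! = 2/6 = 0.333333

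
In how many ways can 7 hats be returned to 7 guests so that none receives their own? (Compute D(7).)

Derangements satisfy D(n) = (n-1)(D(n-1) + D(n-2)), starting from D(0)=1, D(1)=0.
D(2) = 1 x (0 + 1) = 1
D(3) = 2 x (1 + 0) = 2
D(4) = 3 x (2 + 1) = 9
D(5) = 4 x (9 + 2) = 44
D(6) = 5 x (44 + 9) = 265
D(7) = 6 x (D(6) + D(5)) = 6 x (265 + 44)

Final answer: D(7) = 1854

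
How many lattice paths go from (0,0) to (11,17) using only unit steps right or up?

Each path has 11 right steps and 17 up steps in some order (28 steps total).
Choose which 17 of the 28 steps are up: C(28,17).

Final answer: C(28,17) = 21474180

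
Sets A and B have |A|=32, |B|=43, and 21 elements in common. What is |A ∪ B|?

|A union B| = |A| + |B| - |A intersect B| = 32 + 43 - 21.

Final answer: 54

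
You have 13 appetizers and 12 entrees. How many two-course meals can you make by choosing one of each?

By the multiplication principle: 13 x 12.

Final answer: 156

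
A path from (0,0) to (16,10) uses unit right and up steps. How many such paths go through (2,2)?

Paths (0,0)->(2,2): C(4,2) = 6.
Paths (2,2)->(16,10): C(22,8) = 319770.
By multiplication principle: 6 x 319770.

Final answer: 1918620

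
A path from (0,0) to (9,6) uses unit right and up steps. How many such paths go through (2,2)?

Paths (0,0)->(2,2): C(4,2) = 6.
Paths (2,2)->(9,6): C(11,4) = 330.
By multiplication principle: 6 x 330.

Final answer: 1980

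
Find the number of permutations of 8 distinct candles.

The number of ways to arrange 8 distinct objects is 8!.

Final answer: 8! = 40320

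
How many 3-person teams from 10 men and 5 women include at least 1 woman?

Sum over valid woman counts:
C(5,1)C(10,2) = 225
C(5,2)C(10,1) = 100
C(5,3)C(10,0) = 10
Total: 225 + 100 + 10.

Final answer: 335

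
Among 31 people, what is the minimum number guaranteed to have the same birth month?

There are 12 possible values for birth month. With 31 people and 12 categories, by pigeonhole: ceiling(31/12).

Final answer: 3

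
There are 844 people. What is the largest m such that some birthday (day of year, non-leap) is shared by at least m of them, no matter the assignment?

There are 365 possible values for birthday (day of year, non-leap). With 844 people and 365 categories, by pigeonhole: ceiling(844/365).

Final answer: 3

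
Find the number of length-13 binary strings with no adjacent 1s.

Let a(n) count valid strings. If the last bit is 0 the prefix is any valid string of length n-1; if it is 1 the string must end in 01 with a valid prefix of length n-2. So a(n) = a(n-1) + a(n-2), a(1)=2, a(2)=3.
Computing successive values: a(1)=2, a(2)=3, a(3)=5, a(4)=8, a(5)=13, a(6)=21, a(7)=34, a(8)=55, a(9)=89, a(10)=144, a(11)=233, a(12)=377, a(13)=610.

Final answer: 610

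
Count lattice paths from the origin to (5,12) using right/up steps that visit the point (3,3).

Paths (0,0)->(3,3): C(6,3) = 20.
Paths (3,3)->(5,12): C(11,9) = 55.
By multiplication principle: 20 x 55.

Final answer: 1100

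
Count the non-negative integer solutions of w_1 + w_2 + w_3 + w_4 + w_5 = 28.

Stars and bars with 28 stars and 4 bars:
C(28+5-1, 5-1) = C(32,4).

Final answer: C(32,4) = 35960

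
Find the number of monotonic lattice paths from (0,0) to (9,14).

Each path has 9 right steps and 14 up steps in some order (23 steps total).
Choose which 14 of the 23 steps are up: C(23,14).

Final answer: C(23,14) = 817190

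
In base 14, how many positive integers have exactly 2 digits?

These are the integers in [14^1, 14^2), so the count is 14^2 - 14^1 = 13 x 14^1.

Final answer: 182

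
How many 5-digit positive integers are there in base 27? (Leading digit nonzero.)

These are the integers in [27^4, 27^5), so the count is 27^5 - 27^4 = 26 x 27^4.

Final answer: 13817466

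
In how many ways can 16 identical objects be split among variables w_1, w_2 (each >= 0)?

Stars and bars with 16 stars and 1 bars:
C(16+2-1, 2-1) = C(17,1).

Final answer: C(17,1) = 17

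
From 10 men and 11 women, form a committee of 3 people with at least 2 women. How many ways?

Sum over valid woman counts:
C(11,2)C(10,1) = 550
C(11,3)C(10,0) = 165
Total: 550 + 165.

Final answer: 715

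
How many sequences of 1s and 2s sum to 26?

Let f(n) be the number of climbs. Removing the last move (1 or 2 steps) gives f(n) = f(n-1) + f(n-2); base cases f(1)=1, f(2)=2.
Computing successive values: f(1)=1, f(2)=2, f(3)=3, f(4)=5, f(5)=8, f(6)=13, f(7)=21, f(8)=34, f(9)=55, f(10)=89, f(11)=144, f(12)=233, f(13)=377, f(14)=610, f(15)=987, f(16)=1597, f(17)=2584, f(18)=4181, f(19)=6765, f(20)=10946, f(21)=17711, f(22)=28657, f(23)=46368, f(24)=75025, f(25)=121393, f(26)=196418.

Final answer: 196418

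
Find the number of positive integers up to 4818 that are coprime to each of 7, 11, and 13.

|div by 7|=688, |div by 11|=438, |div by 13|=370.
|div by 7&11|=62, |div by 7&13|=52, |div by 11&13|=33, |div by all|=4.
By inclusion-exclusion, divisible by at least one: 688+438+370-62-52-33+4 = 1353.
Not divisible by any: 4818 - 1353.

Final answer: 3465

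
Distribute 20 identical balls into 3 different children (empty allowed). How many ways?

Stars and bars: C(n+k-1, k-1) = C(22,2).

Final answer: C(22,2) = 231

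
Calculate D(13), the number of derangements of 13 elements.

D(n) = (n-1)(D(n-1) + D(n-2)), D(0)=1, D(1)=0.
D(2) = 1 x (0 + 1) = 1
D(3) = 2 x (1 + 0) = 2
D(4) = 3 x (2 + 1) = 9
D(5) = 4 x (9 + 2) = 44
D(6) = 5 x (44 + 9) = 265
D(7) = 6 x (265 + 44) = 1854
D(8) = 7 x (1854 + 265) = 14833
D(9) = 8 x (14833 + 1854) = 133496
D(10) = 9 x (133496 + 14833) = 1334961
D(11) = 10 x (1334961 + 133496) = 14684570
D(12) = 11 x (14684570 + 1334961) = 176214841
D(13) = 12 x (D(12) + D(11)) = 12 x (176214841 + 14684570)

Final answer: D(13) = 2290792932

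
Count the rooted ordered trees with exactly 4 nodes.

The structures are counted by the Catalan number C_n. Here n = 4 - 1 = 3.
C_n = C(2n,n) - C(2n,n+1), so C_{3} = C(6,3) - C(6,4) = 20 - 15.

Final answer: C_{3} = 5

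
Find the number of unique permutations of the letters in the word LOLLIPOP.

Letters (I:1, L:3, O:2, P:2). Total letters: 8.
Permutations = 8!/(3! x 2! x 2!).

Final answer: 1680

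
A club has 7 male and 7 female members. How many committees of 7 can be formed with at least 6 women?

Sum over valid woman counts:
C(7,6)C(7,1) = 49
C(7,7)C(7,0) = 1
Total: 49 + 1.

Final answer: 50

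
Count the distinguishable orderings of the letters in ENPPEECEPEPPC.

Letters (C:2, E:5, N:1, P:5). Total letters: 13.
Permutations = 13!/(5! x 5! x 2!).

Final answer: 216216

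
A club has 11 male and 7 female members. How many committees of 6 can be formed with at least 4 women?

Sum over valid woman counts:
C(7,4)C(11,2) = 1925
C(7,5)C(11,1) = 231
C(7,6)C(11,0) = 7
Total: 1925 + 231 + 7.

Final answer: 2163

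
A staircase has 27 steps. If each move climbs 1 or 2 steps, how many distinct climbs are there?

Let f(n) be the number of climbs. Removing the last move (1 or 2 steps) gives f(n) = f(n-1) + f(n-2); base cases f(1)=1, f(2)=2.
Building up term by term: f(1)=1, f(2)=2, f(3)=3, f(4)=5, f(5)=8, f(6)=13, f(7)=21, f(8)=34, f(9)=55, f(10)=89, f(11)=144, f(12)=233, f(13)=377, f(14)=610, f(15)=987, f(16)=1597, f(17)=2584, f(18)=4181, f(19)=6765, f(20)=10946, f(21)=17711, f(22)=28657, f(23)=46368, f(24)=75025, f(25)=121393, f(26)=196418, f(27)=317811.

Final answer: 317811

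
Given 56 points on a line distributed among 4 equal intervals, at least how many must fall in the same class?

By pigeonhole with 56 objects and 4 categories: ceiling(56/4).

Final answer: 14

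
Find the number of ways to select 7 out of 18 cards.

C(18,7) = 18!/(7! x (18-7)!).

Final answer: C(18,7) = 31824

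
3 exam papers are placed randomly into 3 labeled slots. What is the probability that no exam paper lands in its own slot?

D(n) = (n-1)(D(n-1) + D(n-2)), D(0)=1, D(1)=0.
Building up: D(2)=1, D(3)=2.
Total arrangements: 3! = 6.
Probability = D(3)/3! = 1/3.

Final answer: D(3)/3! = 2/6 = 0.333333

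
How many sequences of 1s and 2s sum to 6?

Condition on the final move: it is a 1-step (f(n-1) ways to get there) or a 2-step (f(n-2) ways), so f(n) = f(n-1) + f(n-2), with f(1)=1, f(2)=2.
Computing successive values: f(1)=1, f(2)=2, f(3)=3, f(4)=5, f(5)=8, f(6)=13.

Final answer: 13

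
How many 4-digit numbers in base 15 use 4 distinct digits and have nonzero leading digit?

The leading digit has 14 choices (anything but zero); the next has 14 (anything but the first), then 13, and so on, one fewer each time.
Total: 14 x 14 x 13 x 12.

Final answer: 30576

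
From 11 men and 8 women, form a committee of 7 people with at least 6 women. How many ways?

Sum over valid woman counts:
C(8,6)C(11,1) = 308
C(8,7)C(11,0) = 8
Total: 308 + 8.

Final answer: 316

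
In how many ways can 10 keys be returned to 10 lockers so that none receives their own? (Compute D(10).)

D(n) = (n-1)(D(n-1) + D(n-2)), D(0)=1, D(1)=0.
D(2) = 1 x (0 + 1) = 1
D(3) = 2 x (1 + 0) = 2
D(4) = 3 x (2 + 1) = 9
D(5) = 4 x (9 + 2) = 44
D(6) = 5 x (44 + 9) = 265
D(7) = 6 x (265 + 44) = 1854
D(8) = 7 x (1854 + 265) = 14833
D(9) = 8 x (14833 + 1854) = 133496
D(10) = 9 x (D(9) + D(8)) = 9 x (133496 + 14833)

Final answer: D(10) = 1334961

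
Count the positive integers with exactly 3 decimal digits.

These are the integers in [10^2, 10^3), so the count is 10^3 - 10^2 = 9 x 10^2.

Final answer: 900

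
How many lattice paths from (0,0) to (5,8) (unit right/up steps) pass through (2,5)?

Paths (0,0)->(2,5): C(7,5) = 21.
Paths (2,5)->(5,8): C(6,3) = 20.
By multiplication principle: 21 x 20.

Final answer: 420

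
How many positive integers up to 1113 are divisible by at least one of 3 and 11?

Multiples of 3: 371. Multiples of 11: 101. Of both (lcm=33): 33.
By inclusion-exclusion: 371 + 101 - 33.

Final answer: 439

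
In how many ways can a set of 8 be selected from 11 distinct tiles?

C(11,8) = 11!/(8! x 3!).

Final answer: \binom{11}{8} = 165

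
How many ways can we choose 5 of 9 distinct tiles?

C(9,5) = 9!/(5! x (9-5)!).

Final answer: C(9,5) = 126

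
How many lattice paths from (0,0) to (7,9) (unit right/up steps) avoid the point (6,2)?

Total paths to (7,9): C(16,9) = 11440.
Paths through (6,2): C(8,2) x C(8,7) = 224.
Avoiding (6,2): 11440 - 224.

Final answer: 11216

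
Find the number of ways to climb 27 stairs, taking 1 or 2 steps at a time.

Let f(n) count the ways. The last step is size 1 or 2, so f(n) = f(n-1) + f(n-2) with f(1)=1, f(2)=2.
Iterating the recurrence: f(1)=1, f(2)=2, f(3)=3, f(4)=5, f(5)=8, f(6)=13, f(7)=21, f(8)=34, f(9)=55, f(10)=89, f(11)=144, f(12)=233, f(13)=377, f(14)=610, f(15)=987, f(16)=1597, f(17)=2584, f(18)=4181, f(19)=6765, f(20)=10946, f(21)=17711, f(22)=28657, f(23)=46368, f(24)=75025, f(25)=121393, f(26)=196418, f(27)=317811.

Final answer: 317811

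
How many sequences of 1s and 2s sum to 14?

Let f(n) be the number of climbs. Removing the last move (1 or 2 steps) gives f(n) = f(n-1) + f(n-2); base cases f(1)=1, f(2)=2.
Building up term by term: f(1)=1, f(2)=2, f(3)=3, f(4)=5, f(5)=8, f(6)=13, f(7)=21, f(8)=34, f(9)=55, f(10)=89, f(11)=144, f(12)=233, f(13)=377, f(14)=610.

Final answer: 610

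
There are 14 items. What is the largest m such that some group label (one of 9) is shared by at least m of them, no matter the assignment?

There are 9 possible values for group label (one of 9). With 14 items and 9 categories, by pigeonhole: ceiling(14/9).

Final answer: 2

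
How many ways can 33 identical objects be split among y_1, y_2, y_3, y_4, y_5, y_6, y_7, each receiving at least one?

Substitute y'_i = y_i - 1 (so y'_i >= 0). Then sum y'_i = 33 - 7 = 26.
Stars and bars: C(26+7-1, 7-1) = C(32,6).

Final answer: C(32,6) = 906192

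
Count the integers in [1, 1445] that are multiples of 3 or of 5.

Multiples of 3: 481. Multiples of 5: 289. Of both (lcm=15): 96.
By inclusion-exclusion: 481 + 289 - 96.

Final answer: 674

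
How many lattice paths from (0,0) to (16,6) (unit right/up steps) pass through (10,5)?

Paths (0,0)->(10,5): C(15,5) = 3003.
Paths (10,5)->(16,6): C(7,1) = 7.
By multiplication principle: 3003 x 7.

Final answer: 21021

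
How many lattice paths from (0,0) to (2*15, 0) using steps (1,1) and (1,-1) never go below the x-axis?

Total monotonic paths to (15,15): C(30,15) = 155117520.
Reflecting each bad path at its first crossing gives a bijection with paths to (14,16): C(30,16) = 145422675.
Valid Dyck paths: 155117520 - 145422675.
(Equivalently, C_{15} = C(30,15)/16 = 155117520/16.)

Final answer: C_{15} = 9694845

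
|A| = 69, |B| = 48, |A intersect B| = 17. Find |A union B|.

|A union B| = |A| + |B| - |A intersect B| = 69 + 48 - 17.

Final answer: 100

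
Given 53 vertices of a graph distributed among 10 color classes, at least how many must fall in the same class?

By pigeonhole with 53 objects and 10 categories: ceiling(53/10).

Final answer: 6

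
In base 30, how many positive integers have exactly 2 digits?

In base 30, the leading digit has 29 choices (1..29); each of the remaining 1 digits has 30 choices.
Total: 29 x 30^1.

Final answer: 870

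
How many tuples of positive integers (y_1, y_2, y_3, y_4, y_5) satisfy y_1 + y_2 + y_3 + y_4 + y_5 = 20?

Substitute y'_i = y_i - 1 (so y'_i >= 0). Then sum y'_i = 20 - 5 = 15.
Stars and bars: C(15+5-1, 5-1) = C(19,4).

Final answer: C(19,4) = 3876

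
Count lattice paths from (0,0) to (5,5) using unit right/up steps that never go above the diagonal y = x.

Total monotonic paths to (5,5): C(10,5) = 252.
Paths that cross above y=x (reflection bijection): C(10,6) = 210.
Valid Dyck paths: 252 - 210.
(These counts are the Catalan numbers.)

Final answer: C_{5} = 42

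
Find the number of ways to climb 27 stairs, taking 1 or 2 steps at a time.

Let f(n) count the ways. The last step is size 1 or 2, so f(n) = f(n-1) + f(n-2) with f(1)=1, f(2)=2.
Building up term by term: f(1)=1, f(2)=2, f(3)=3, f(4)=5, f(5)=8, f(6)=13, f(7)=21, f(8)=34, f(9)=55, f(10)=89, f(11)=144, f(12)=233, f(13)=377, f(14)=610, f(15)=987, f(16)=1597, f(17)=2584, f(18)=4181, f(19)=6765, f(20)=10946, f(21)=17711, f(22)=28657, f(23)=46368, f(24)=75025, f(25)=121393, f(26)=196418, f(27)=317811.

Final answer: 317811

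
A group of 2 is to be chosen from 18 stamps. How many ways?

C(18,2) = 18!/(2! x (18-2)!).

Final answer: C(18,2) = 153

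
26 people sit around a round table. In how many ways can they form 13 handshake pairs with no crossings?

This is a standard Catalan-number count: the answer is C_n. Here n = 26/2 = 13.
C_n = C(2n,n)/(n+1), so C_{13} = C(26,13)/14 = 10400600/14.

Final answer: C_{13} = 742900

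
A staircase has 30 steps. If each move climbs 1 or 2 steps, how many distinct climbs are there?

Let f(n) be the number of climbs. Removing the last move (1 or 2 steps) gives f(n) = f(n-1) + f(n-2); base cases f(1)=1, f(2)=2.
Computing successive values: f(1)=1, f(2)=2, f(3)=3, f(4)=5, f(5)=8, f(6)=13, f(7)=21, f(8)=34, f(9)=55, f(10)=89, f(11)=144, f(12)=233, f(13)=377, f(14)=610, f(15)=987, f(16)=1597, f(17)=2584, f(18)=4181, f(19)=6765, f(20)=10946, f(21)=17711, f(22)=28657, f(23)=46368, f(24)=75025, f(25)=121393, f(26)=196418, f(27)=317811, f(28)=514229, f(29)=832040, f(30)=1346269.

Final answer: 1346269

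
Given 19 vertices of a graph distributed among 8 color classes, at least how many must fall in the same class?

By pigeonhole with 19 objects and 8 categories: ceiling(19/8).

Final answer: 3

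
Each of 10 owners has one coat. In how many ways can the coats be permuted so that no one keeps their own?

Derangements satisfy D(n) = (n-1)(D(n-1) + D(n-2)), starting from D(0)=1, D(1)=0.
D(2) = 1 x (0 + 1) = 1
D(3) = 2 x (1 + 0) = 2
D(4) = 3 x (2 + 1) = 9
D(5) = 4 x (9 + 2) = 44
D(6) = 5 x (44 + 9) = 265
D(7) = 6 x (265 + 44) = 1854
D(8) = 7 x (1854 + 265) = 14833
D(9) = 8 x (14833 + 1854) = 133496
D(10) = 9 x (D(9) + D(8)) = 9 x (133496 + 14833)

Final answer: D(10) = 1334961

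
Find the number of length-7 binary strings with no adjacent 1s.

Classify by the final bit: ...0 gives a(n-1) strings, ...01 gives a(n-2) strings. Thus a(n) = a(n-1) + a(n-2) with a(1)=2, a(2)=3.
Iterating the recurrence: a(1)=2, a(2)=3, a(3)=5, a(4)=8, a(5)=13, a(6)=21, a(7)=34.

Final answer: 34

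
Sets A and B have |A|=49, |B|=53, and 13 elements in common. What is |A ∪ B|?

|A union B| = |A| + |B| - |A intersect B| = 49 + 53 - 13.

Final answer: 89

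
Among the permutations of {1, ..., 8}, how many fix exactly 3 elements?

Choose which 3 elements are fixed: C(8,3) = 56.
Derange the remaining 5 using D(j) = (j-1)(D(j-1) + D(j-2)), D(0)=1, D(1)=0: D(2)=1, D(3)=2, D(4)=9, D(5)=44.
Total: 56 x 44.

Final answer: C(8,3) D(5) = 2464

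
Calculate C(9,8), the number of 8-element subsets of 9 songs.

C(9,8) = 9!/(8! x 1!).

Final answer: \binom{9}{8} = 9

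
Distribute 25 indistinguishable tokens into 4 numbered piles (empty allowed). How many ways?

Stars and bars: C(n+k-1, k-1) = C(28,3).

Final answer: C(28,3) = 3276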